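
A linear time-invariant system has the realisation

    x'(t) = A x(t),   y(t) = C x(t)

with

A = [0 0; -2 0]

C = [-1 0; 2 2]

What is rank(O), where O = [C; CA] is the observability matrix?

CA = [[0, 0], [-4, 0]]
Observability matrix O = [C; CA] = [[-1, 0], [2, 2], [0, 0], [-4, 0]]
Take the 2×2 submatrix of O formed by rows 1, 2: [[-1, 0], [2, 2]]. Its determinant is (-1)·2 - 0·2 = -2 - 0 = -2 ≠ 0.
So rank(O) ≥ 2; since O has 2 columns, rank(O) = 2.
rank(O) = 2 = n, so the pair (A, C) is completely observable.

2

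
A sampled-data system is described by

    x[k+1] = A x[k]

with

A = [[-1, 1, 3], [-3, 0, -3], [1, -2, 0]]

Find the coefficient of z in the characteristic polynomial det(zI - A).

-6

Expand det(zI - A) for the 3×3 matrix.
p(z) = z^3 + z^2 - 6z - 21.
(Check: constant term = det(-A) = (-1)^3 det A = -21; coefficient of z^2 = -tr A = 1.)
The coefficient of z is -6.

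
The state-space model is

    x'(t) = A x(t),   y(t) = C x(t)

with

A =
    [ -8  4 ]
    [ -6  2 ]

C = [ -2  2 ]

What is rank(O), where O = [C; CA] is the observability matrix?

1

CA = [[4, -4]]
Observability matrix O = [C; CA] = [[-2, 2], [4, -4]]
Every row of O is a scalar multiple of row 1 = [-2, 2] (multipliers 1, -2), so the rows span a one-dimensional space.
O ≠ 0, hence rank(O) = 1.
rank(O) = 1 < n = 2, so the pair (A, C) is not completely observable.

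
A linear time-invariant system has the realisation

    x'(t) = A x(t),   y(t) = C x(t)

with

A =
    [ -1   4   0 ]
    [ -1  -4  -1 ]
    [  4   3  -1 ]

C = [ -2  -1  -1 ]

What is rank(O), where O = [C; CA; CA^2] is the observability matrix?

3

CA = [[-1, -7, 2]]
CA^2 = [[16, 30, 5]]
Observability matrix O = [C; CA; CA^2] = [[-2, -1, -1], [-1, -7, 2], [16, 30, 5]]
det(O) = (-2)·((-7)·5 - 2·30) - (-1)·((-1)·5 - 2·16) + (-1)·((-1)·30 - (-7)·16) = (-2)·(-95) - (-1)·(-37) + (-1)·82 = 71 ≠ 0, so rank(O) = 3.
rank(O) = 3 = n, so the pair (A, C) is completely observable.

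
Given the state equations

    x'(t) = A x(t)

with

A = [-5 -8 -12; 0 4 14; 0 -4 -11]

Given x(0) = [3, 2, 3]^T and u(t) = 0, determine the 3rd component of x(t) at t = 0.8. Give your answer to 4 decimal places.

-1.3264

det(sI - A) = s^3 - (tr A)s^2 + (M11 + M22 + M33)s - det A, where Mii is the 2×2 principal minor of A obtained by deleting row i and column i.
tr A = (-5) + 4 + (-11) = -12; M11 = 4·(-11) - 14·(-4) = -44 - (-56) = 12; M22 = (-5)·(-11) - (-12)·0 = 55 - 0 = 55; M33 = (-5)·4 - (-8)·0 = -20 - 0 = -20; sum of minors = 47.
det A = (-5)·(4·(-11) - 14·(-4)) - (-8)·(0·(-11) - 14·0) + (-12)·(0·(-4) - 4·0) = (-5)·12 - (-8)·0 + (-12)·0 = -60.
So p(s) = det(sI - A) = s^3 + 12s^2 + 47s + 60.
Rational-root test: any integer root divides 60. Testing small divisors, s = -3 works: p(-3) = -27 + 108 + (-141) + 60 = 0, so (s + 3) is a factor.
Dividing, p(s) = (s + 3)(s^2 + 9s + 20).
Factor s^2 + 9s + 20: two numbers with sum -9 and product 20 are -4 and -5, so s^2 + 9s + 20 = (s + 4)(s + 5).
Hence p(s) = (s + 3) (s + 4) (s + 5), with roots -5, -4, -3.
The eigenvalues -5, -4, -3 are distinct and real, so A is diagonalisable and x(t) = e^{At} x(0) = V diag(e^{λ_i t}) V^{-1} x(0), where the columns of V are the eigenvectors.
λ = -5: A - (-5)I = [[0, -8, -12], [0, 9, 14], [0, -4, -6]]. v must be orthogonal to every row; (row 1) × (row 2) = [-4, 0, 0], so take v_1 = [1, 0, 0]^T.
λ = -4: A - (-4)I = [[-1, -8, -12], [0, 8, 14], [0, -4, -7]]. v must be orthogonal to every row; (row 1) × (row 2) = [-16, 14, -8], so take v_2 = [8, -7, 4]^T.
λ = -3: A - (-3)I = [[-2, -8, -12], [0, 7, 14], [0, -4, -8]]. v must be orthogonal to every row; (row 1) × (row 2) = [-28, 28, -14], so take v_3 = [2, -2, 1]^T.
V = [v_1 v_2 v_3] = [[1, 8, 2], [0, -7, -2], [0, 4, 1]] has det V = 1, so V^{-1} = adj(V)/det V = [[1, 0, -2], [0, 1, 2], [0, -4, -7]].
Modal coordinates z(0) = V^{-1} x(0): 1·3 + 0·2 + (-2)·3 = -3; 0·3 + 1·2 + 2·3 = 8; 0·3 + (-4)·2 + (-7)·3 = -29; so z(0) = [-3, 8, -29]^T.
x_3(t) = Σ_i (v_i)_3 · z_i(0) · e^{λ_i t} (row 3 of V times the modal terms).
x_3(0.8) = 0·(-3)·e^{-5·0.8} + 4·8·e^{-4·0.8} + 1·(-29)·e^{-3·0.8} = 0·0.018316 + 32·0.040762 + (-29)·0.090718 = -1.3264.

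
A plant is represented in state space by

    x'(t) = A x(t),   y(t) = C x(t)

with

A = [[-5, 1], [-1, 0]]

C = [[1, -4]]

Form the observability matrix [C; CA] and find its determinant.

CA = [[-1, 1]]
Observability matrix O = [C; CA] = [[1, -4], [-1, 1]]
det(O) = 1·1 - (-4)·(-1) = 1 - 4 = -3
Since det(O) ≠ 0, rank(O) = 2 and the system is completely observable.

-3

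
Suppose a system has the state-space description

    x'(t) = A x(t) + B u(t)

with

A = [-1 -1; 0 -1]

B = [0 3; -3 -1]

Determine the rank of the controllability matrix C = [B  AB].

2

AB = [[3, -2], [3, 1]]
Controllability matrix C = [B  AB] = [[0, 3, 3, -2], [-3, -1, 3, 1]]
Take the 2×2 submatrix of C formed by columns 1, 2: [[0, 3], [-3, -1]]. Its determinant is 0·(-1) - 3·(-3) = 0 - (-9) = 9 ≠ 0.
So rank(C) ≥ 2; since C has 2 rows, rank(C) = 2.
rank(C) = 2 = n, so the pair (A, B) is completely controllable.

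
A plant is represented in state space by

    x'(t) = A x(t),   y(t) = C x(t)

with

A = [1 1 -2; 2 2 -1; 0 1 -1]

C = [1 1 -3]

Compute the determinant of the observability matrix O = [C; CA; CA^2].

CA = [[3, 0, 0]]
CA^2 = [[3, 3, -6]]
Observability matrix O = [C; CA; CA^2] = [[1, 1, -3], [3, 0, 0], [3, 3, -6]]
Expanding along the first row, det(O) = 1·(0·(-6) - 0·3) - 1·(3·(-6) - 0·3) + (-3)·(3·3 - 0·3) = 1·0 - 1·(-18) + (-3)·9 = -9
Since det(O) ≠ 0, rank(O) = 3 and the system is completely observable.

-9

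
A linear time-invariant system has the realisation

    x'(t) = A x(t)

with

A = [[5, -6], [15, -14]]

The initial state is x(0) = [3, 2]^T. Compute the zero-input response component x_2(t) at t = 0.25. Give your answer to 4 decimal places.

det(sI - A) = s^2 - (tr A)s + det A, with tr A = 5 + (-14) = -9 and det A = 5·(-14) - (-6)·15 = -70 - (-90) = 20.
So p(s) = det(sI - A) = s^2 + 9s + 20.
Factor s^2 + 9s + 20: two numbers with sum -9 and product 20 are -4 and -5, so s^2 + 9s + 20 = (s + 4)(s + 5).
Hence p(s) = (s + 4) (s + 5), with roots -5, -4.
The eigenvalues -5, -4 are distinct and real, so A is diagonalisable and x(t) = e^{At} x(0) = V diag(e^{λ_i t}) V^{-1} x(0), where the columns of V are the eigenvectors.
λ = -5: A - (-5)I = [[10, -6], [15, -9]]. Row 1 gives 10·v1 + (-6)·v2 = 0, so take v_1 = [-3, -5]^T.
λ = -4: A - (-4)I = [[9, -6], [15, -10]]. Row 1 gives 9·v1 + (-6)·v2 = 0, so take v_2 = [2, 3]^T.
V = [v_1 v_2] = [[-3, 2], [-5, 3]] has det V = 1, so V^{-1} = adj(V)/det V = [[3, -2], [5, -3]].
Modal coordinates z(0) = V^{-1} x(0): 3·3 + (-2)·2 = 5; 5·3 + (-3)·2 = 9; so z(0) = [5, 9]^T.
x_2(t) = Σ_i (v_i)_2 · z_i(0) · e^{λ_i t} (row 2 of V times the modal terms).
x_2(0.25) = (-5)·5·e^{-5·0.25} + 3·9·e^{-4·0.25} = (-25)·0.286505 + 27·0.367879 = 2.7701.

2.7701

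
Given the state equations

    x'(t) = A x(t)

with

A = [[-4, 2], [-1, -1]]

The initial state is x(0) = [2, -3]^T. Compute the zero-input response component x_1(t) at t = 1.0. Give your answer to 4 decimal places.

-0.5848

det(sI - A) = s^2 - (tr A)s + det A, with tr A = (-4) + (-1) = -5 and det A = (-4)·(-1) - 2·(-1) = 4 - (-2) = 6.
So p(s) = det(sI - A) = s^2 + 5s + 6.
Factor s^2 + 5s + 6: two numbers with sum -5 and product 6 are -2 and -3, so s^2 + 5s + 6 = (s + 2)(s + 3).
Hence p(s) = (s + 2) (s + 3), with roots -3, -2.
The eigenvalues -3, -2 are distinct and real, so A is diagonalisable and x(t) = e^{At} x(0) = V diag(e^{λ_i t}) V^{-1} x(0), where the columns of V are the eigenvectors.
λ = -3: A - (-3)I = [[-1, 2], [-1, 2]]. Row 1 gives (-1)·v1 + 2·v2 = 0, so take v_1 = [2, 1]^T.
λ = -2: A - (-2)I = [[-2, 2], [-1, 1]]. Row 1 gives (-2)·v1 + 2·v2 = 0, so take v_2 = [-1, -1]^T.
V = [v_1 v_2] = [[2, -1], [1, -1]] has det V = -1, so V^{-1} = adj(V)/det V = [[1, -1], [1, -2]].
Modal coordinates z(0) = V^{-1} x(0): 1·2 + (-1)·(-3) = 5; 1·2 + (-2)·(-3) = 8; so z(0) = [5, 8]^T.
x_1(t) = Σ_i (v_i)_1 · z_i(0) · e^{λ_i t} (row 1 of V times the modal terms).
x_1(1.0) = 2·5·e^{-3·1.0} + (-1)·8·e^{-2·1.0} = 10·0.049787 + (-8)·0.135335 = -0.5848.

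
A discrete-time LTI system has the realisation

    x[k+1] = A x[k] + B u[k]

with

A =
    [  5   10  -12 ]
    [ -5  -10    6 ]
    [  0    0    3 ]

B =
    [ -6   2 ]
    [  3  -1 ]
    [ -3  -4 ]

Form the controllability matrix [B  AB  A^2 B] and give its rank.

AB = [[36, 48], [-18, -24], [-9, -12]]
A^2B = [[108, 144], [-54, -72], [-27, -36]]
Controllability matrix C = [B  AB  A^2B] = [[-6, 2, 36, 48, 108, 144], [3, -1, -18, -24, -54, -72], [-3, -4, -9, -12, -27, -36]]
The rows r1, r2, r3 of C are linearly dependent: r1 + 2·r2 = 0 (check each entry), so rank(C) ≤ 2.
The 2×2 minor from rows 1, 3, columns 1, 2 is (-6)·(-4) - 2·(-3) = 24 - (-6) = 30 ≠ 0, so rank(C) = 2.
rank(C) = 2 < n = 3, so the pair (A, B) is not completely controllable.

2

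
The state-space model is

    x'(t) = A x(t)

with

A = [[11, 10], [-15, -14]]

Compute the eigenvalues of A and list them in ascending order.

det(sI - A) = s^2 - (tr A)s + det A, with tr A = 11 + (-14) = -3 and det A = 11·(-14) - 10·(-15) = -154 - (-150) = -4.
So p(s) = det(sI - A) = s^2 + 3s - 4.
Factor s^2 + 3s - 4: two numbers with sum -3 and product -4 are 1 and -4, so s^2 + 3s - 4 = (s - 1)(s + 4).
Hence p(s) = (s - 1) (s + 4), with roots -4, 1.
At least one eigenvalue has non-negative real part, so the system is not asymptotically stable.

-4, 1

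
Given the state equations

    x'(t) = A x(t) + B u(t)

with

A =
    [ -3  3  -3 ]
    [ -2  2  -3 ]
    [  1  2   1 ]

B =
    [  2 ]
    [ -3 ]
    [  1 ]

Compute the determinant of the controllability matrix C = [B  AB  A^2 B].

AB = [[-18], [-13], [-3]]
A^2B = [[24], [19], [-47]]
Controllability matrix C = [B  AB  A^2B] = [[2, -18, 24], [-3, -13, 19], [1, -3, -47]]
Expanding along the first row, det(C) = 2·((-13)·(-47) - 19·(-3)) - (-18)·((-3)·(-47) - 19·1) + 24·((-3)·(-3) - (-13)·1) = 2·668 - (-18)·122 + 24·22 = 4060
Since det(C) ≠ 0, rank(C) = 3 and the system is completely controllable.

4060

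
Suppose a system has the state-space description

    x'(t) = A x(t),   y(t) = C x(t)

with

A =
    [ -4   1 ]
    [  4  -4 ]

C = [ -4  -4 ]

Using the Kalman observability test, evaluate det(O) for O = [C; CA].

CA = [[0, 12]]
Observability matrix O = [C; CA] = [[-4, -4], [0, 12]]
det(O) = (-4)·12 - (-4)·0 = -48 - 0 = -48
Since det(O) ≠ 0, rank(O) = 2 and the system is completely observable.

-48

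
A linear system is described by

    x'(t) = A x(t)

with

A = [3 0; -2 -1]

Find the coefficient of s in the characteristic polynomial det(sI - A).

For a 2×2 matrix, det(sI - A) = s^2 - (tr A)s + det A.
tr A = 2, det A = -3.
So p(s) = s^2 - 2s - 3.
The coefficient of s is -2.

-2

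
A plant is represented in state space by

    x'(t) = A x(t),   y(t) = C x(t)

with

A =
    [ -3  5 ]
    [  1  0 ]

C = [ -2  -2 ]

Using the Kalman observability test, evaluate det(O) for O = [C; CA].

CA = [[4, -10]]
Observability matrix O = [C; CA] = [[-2, -2], [4, -10]]
det(O) = (-2)·(-10) - (-2)·4 = 20 - (-8) = 28
Since det(O) ≠ 0, rank(O) = 2 and the system is completely observable.

28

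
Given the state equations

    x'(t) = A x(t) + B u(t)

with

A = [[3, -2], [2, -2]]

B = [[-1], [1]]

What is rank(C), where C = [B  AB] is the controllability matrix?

AB = [[-5], [-4]]
Controllability matrix C = [B  AB] = [[-1, -5], [1, -4]]
det(C) = (-1)·(-4) - (-5)·1 = 4 - (-5) = 9 ≠ 0, so rank(C) = 2.
rank(C) = 2 = n, so the pair (A, B) is completely controllable.

2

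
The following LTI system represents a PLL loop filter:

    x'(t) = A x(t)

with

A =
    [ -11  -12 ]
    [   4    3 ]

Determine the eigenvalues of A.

-5, -3

det(sI - A) = s^2 - (tr A)s + det A, with tr A = (-11) + 3 = -8 and det A = (-11)·3 - (-12)·4 = -33 - (-48) = 15.
So p(s) = det(sI - A) = s^2 + 8s + 15.
Factor s^2 + 8s + 15: two numbers with sum -8 and product 15 are -3 and -5, so s^2 + 8s + 15 = (s + 3)(s + 5).
Hence p(s) = (s + 3) (s + 5), with roots -5, -3.
All eigenvalues have negative real part, so the system is asymptotically stable.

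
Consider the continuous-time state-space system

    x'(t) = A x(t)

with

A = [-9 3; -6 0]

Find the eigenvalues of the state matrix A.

-6, -3

det(sI - A) = s^2 - (tr A)s + det A, with tr A = (-9) + 0 = -9 and det A = (-9)·0 - 3·(-6) = 0 - (-18) = 18.
So p(s) = det(sI - A) = s^2 + 9s + 18.
Factor s^2 + 9s + 18: two numbers with sum -9 and product 18 are -3 and -6, so s^2 + 9s + 18 = (s + 3)(s + 6).
Hence p(s) = (s + 3) (s + 6), with roots -6, -3.
All eigenvalues have negative real part, so the system is asymptotically stable.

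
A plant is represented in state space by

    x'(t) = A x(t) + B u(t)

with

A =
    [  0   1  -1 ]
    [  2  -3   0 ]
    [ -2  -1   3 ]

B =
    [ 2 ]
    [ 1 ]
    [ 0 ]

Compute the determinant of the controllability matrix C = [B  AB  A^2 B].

-58

AB = [[1], [1], [-5]]
A^2B = [[6], [-1], [-18]]
Controllability matrix C = [B  AB  A^2B] = [[2, 1, 6], [1, 1, -1], [0, -5, -18]]
Expanding along the first row, det(C) = 2·(1·(-18) - (-1)·(-5)) - 1·(1·(-18) - (-1)·0) + 6·(1·(-5) - 1·0) = 2·(-23) - 1·(-18) + 6·(-5) = -58
Since det(C) ≠ 0, rank(C) = 3 and the system is completely controllable.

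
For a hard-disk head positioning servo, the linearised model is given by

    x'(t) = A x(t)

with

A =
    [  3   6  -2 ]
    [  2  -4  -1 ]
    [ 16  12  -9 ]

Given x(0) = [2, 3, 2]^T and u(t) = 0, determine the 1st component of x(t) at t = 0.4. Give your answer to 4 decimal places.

4.9549

det(sI - A) = s^3 - (tr A)s^2 + (M11 + M22 + M33)s - det A, where Mii is the 2×2 principal minor of A obtained by deleting row i and column i.
tr A = 3 + (-4) + (-9) = -10; M11 = (-4)·(-9) - (-1)·12 = 36 - (-12) = 48; M22 = 3·(-9) - (-2)·16 = -27 - (-32) = 5; M33 = 3·(-4) - 6·2 = -12 - 12 = -24; sum of minors = 29.
det A = 3·((-4)·(-9) - (-1)·12) - 6·(2·(-9) - (-1)·16) + (-2)·(2·12 - (-4)·16) = 3·48 - 6·(-2) + (-2)·88 = -20.
So p(s) = det(sI - A) = s^3 + 10s^2 + 29s + 20.
Rational-root test: any integer root divides 20. Testing small divisors, s = -1 works: p(-1) = -1 + 10 + (-29) + 20 = 0, so (s + 1) is a factor.
Dividing, p(s) = (s + 1)(s^2 + 9s + 20).
Factor s^2 + 9s + 20: two numbers with sum -9 and product 20 are -4 and -5, so s^2 + 9s + 20 = (s + 4)(s + 5).
Hence p(s) = (s + 1) (s + 4) (s + 5), with roots -5, -4, -1.
The eigenvalues -5, -4, -1 are distinct and real, so A is diagonalisable and x(t) = e^{At} x(0) = V diag(e^{λ_i t}) V^{-1} x(0), where the columns of V are the eigenvectors.
λ = -5: A - (-5)I = [[8, 6, -2], [2, 1, -1], [16, 12, -4]]. v must be orthogonal to every row; (row 1) × (row 2) = [-4, 4, -4], so take v_1 = [-1, 1, -1]^T.
λ = -4: A - (-4)I = [[7, 6, -2], [2, 0, -1], [16, 12, -5]]. v must be orthogonal to every row; (row 1) × (row 2) = [-6, 3, -12], so take v_2 = [-2, 1, -4]^T.
λ = -1: A - (-1)I = [[4, 6, -2], [2, -3, -1], [16, 12, -8]]. v must be orthogonal to every row; (row 1) × (row 2) = [-12, 0, -24], so take v_3 = [1, 0, 2]^T.
V = [v_1 v_2 v_3] = [[-1, -2, 1], [1, 1, 0], [-1, -4, 2]] has det V = -1, so V^{-1} = adj(V)/det V = [[-2, 0, 1], [2, 1, -1], [3, 2, -1]].
Modal coordinates z(0) = V^{-1} x(0): (-2)·2 + 0·3 + 1·2 = -2; 2·2 + 1·3 + (-1)·2 = 5; 3·2 + 2·3 + (-1)·2 = 10; so z(0) = [-2, 5, 10]^T.
x_1(t) = Σ_i (v_i)_1 · z_i(0) · e^{λ_i t} (row 1 of V times the modal terms).
x_1(0.4) = (-1)·(-2)·e^{-5·0.4} + (-2)·5·e^{-4·0.4} + 1·10·e^{-1·0.4} = 2·0.135335 + (-10)·0.201897 + 10·0.670320 = 4.9549.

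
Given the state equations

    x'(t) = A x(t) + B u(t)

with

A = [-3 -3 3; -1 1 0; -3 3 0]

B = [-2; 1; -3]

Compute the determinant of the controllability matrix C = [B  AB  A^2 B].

972

AB = [[-6], [3], [9]]
A^2B = [[36], [9], [27]]
Controllability matrix C = [B  AB  A^2B] = [[-2, -6, 36], [1, 3, 9], [-3, 9, 27]]
Expanding along the first row, det(C) = (-2)·(3·27 - 9·9) - (-6)·(1·27 - 9·(-3)) + 36·(1·9 - 3·(-3)) = (-2)·0 - (-6)·54 + 36·18 = 972
Since det(C) ≠ 0, rank(C) = 3 and the system is completely controllable.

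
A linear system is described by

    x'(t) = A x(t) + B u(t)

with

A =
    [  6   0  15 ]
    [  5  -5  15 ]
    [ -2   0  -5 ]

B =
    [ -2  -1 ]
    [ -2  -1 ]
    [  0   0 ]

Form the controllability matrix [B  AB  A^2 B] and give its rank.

AB = [[-12, -6], [0, 0], [4, 2]]
A^2B = [[-12, -6], [0, 0], [4, 2]]
Controllability matrix C = [B  AB  A^2B] = [[-2, -1, -12, -6, -12, -6], [-2, -1, 0, 0, 0, 0], [0, 0, 4, 2, 4, 2]]
The rows r1, r2, r3 of C are linearly dependent: r1 - r2 + 3·r3 = 0 (check each entry), so rank(C) ≤ 2.
The 2×2 minor from rows 1, 2, columns 1, 3 is (-2)·0 - (-12)·(-2) = 0 - 24 = -24 ≠ 0, so rank(C) = 2.
rank(C) = 2 < n = 3, so the pair (A, B) is not completely controllable.

2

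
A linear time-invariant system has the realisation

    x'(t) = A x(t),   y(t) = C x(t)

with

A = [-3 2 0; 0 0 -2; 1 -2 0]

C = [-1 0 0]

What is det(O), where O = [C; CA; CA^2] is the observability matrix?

8

CA = [[3, -2, 0]]
CA^2 = [[-9, 6, 4]]
Observability matrix O = [C; CA; CA^2] = [[-1, 0, 0], [3, -2, 0], [-9, 6, 4]]
Expanding along the first row, det(O) = (-1)·((-2)·4 - 0·6) - 0·(3·4 - 0·(-9)) + 0·(3·6 - (-2)·(-9)) = (-1)·(-8) - 0·12 + 0·0 = 8
Since det(O) ≠ 0, rank(O) = 3 and the system is completely observable.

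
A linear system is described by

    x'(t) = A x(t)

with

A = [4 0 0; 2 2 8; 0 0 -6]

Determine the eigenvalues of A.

det(sI - A) = s^3 - (tr A)s^2 + (M11 + M22 + M33)s - det A, where Mii is the 2×2 principal minor of A obtained by deleting row i and column i.
tr A = 4 + 2 + (-6) = 0; M11 = 2·(-6) - 8·0 = -12 - 0 = -12; M22 = 4·(-6) - 0·0 = -24 - 0 = -24; M33 = 4·2 - 0·2 = 8 - 0 = 8; sum of minors = -28.
det A = 4·(2·(-6) - 8·0) - 0·(2·(-6) - 8·0) + 0·(2·0 - 2·0) = 4·(-12) - 0·(-12) + 0·0 = -48.
So p(s) = det(sI - A) = s^3 - 28s + 48.
Rational-root test: any integer root divides 48. Testing small divisors, s = 2 works: p(2) = 8 + 0 + (-56) + 48 = 0, so (s - 2) is a factor.
Dividing, p(s) = (s - 2)(s^2 + 2s - 24).
Factor s^2 + 2s - 24: two numbers with sum -2 and product -24 are 4 and -6, so s^2 + 2s - 24 = (s - 4)(s + 6).
Hence p(s) = (s - 4) (s - 2) (s + 6), with roots -6, 2, 4.
At least one eigenvalue has non-negative real part, so the system is not asymptotically stable.

-6, 2, 4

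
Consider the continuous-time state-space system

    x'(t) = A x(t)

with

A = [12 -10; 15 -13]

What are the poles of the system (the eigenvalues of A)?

det(sI - A) = s^2 - (tr A)s + det A, with tr A = 12 + (-13) = -1 and det A = 12·(-13) - (-10)·15 = -156 - (-150) = -6.
So p(s) = det(sI - A) = s^2 + s - 6.
Factor s^2 + s - 6: two numbers with sum -1 and product -6 are 2 and -3, so s^2 + s - 6 = (s - 2)(s + 3).
Hence p(s) = (s - 2) (s + 3), with roots -3, 2.
At least one eigenvalue has non-negative real part, so the system is not asymptotically stable.

-3, 2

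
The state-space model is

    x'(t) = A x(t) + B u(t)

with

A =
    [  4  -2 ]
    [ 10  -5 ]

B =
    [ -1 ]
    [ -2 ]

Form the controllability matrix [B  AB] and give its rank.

AB = [[0], [0]]
Controllability matrix C = [B  AB] = [[-1, 0], [-2, 0]]
Every column of C is a scalar multiple of column 1 = [-1, -2] (multipliers 1, 0), so the columns span a one-dimensional space.
C ≠ 0, hence rank(C) = 1.
rank(C) = 1 < n = 2, so the pair (A, B) is not completely controllable.

1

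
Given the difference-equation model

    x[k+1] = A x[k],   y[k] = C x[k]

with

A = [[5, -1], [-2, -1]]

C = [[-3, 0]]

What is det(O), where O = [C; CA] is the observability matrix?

CA = [[-15, 3]]
Observability matrix O = [C; CA] = [[-3, 0], [-15, 3]]
det(O) = (-3)·3 - 0·(-15) = -9 - 0 = -9
Since det(O) ≠ 0, rank(O) = 2 and the system is completely observable.

-9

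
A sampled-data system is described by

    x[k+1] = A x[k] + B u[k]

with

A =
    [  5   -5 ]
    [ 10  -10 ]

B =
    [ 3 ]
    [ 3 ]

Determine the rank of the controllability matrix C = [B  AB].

AB = [[0], [0]]
Controllability matrix C = [B  AB] = [[3, 0], [3, 0]]
Every column of C is a scalar multiple of column 1 = [3, 3] (multipliers 1, 0), so the columns span a one-dimensional space.
C ≠ 0, hence rank(C) = 1.
rank(C) = 1 < n = 2, so the pair (A, B) is not completely controllable.

1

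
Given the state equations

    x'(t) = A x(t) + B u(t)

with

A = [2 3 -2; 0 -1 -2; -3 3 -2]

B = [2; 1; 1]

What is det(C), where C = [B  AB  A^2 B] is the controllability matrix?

AB = [[5], [-3], [-5]]
A^2B = [[11], [13], [-14]]
Controllability matrix C = [B  AB  A^2B] = [[2, 5, 11], [1, -3, 13], [1, -5, -14]]
Expanding along the first row, det(C) = 2·((-3)·(-14) - 13·(-5)) - 5·(1·(-14) - 13·1) + 11·(1·(-5) - (-3)·1) = 2·107 - 5·(-27) + 11·(-2) = 327
Since det(C) ≠ 0, rank(C) = 3 and the system is completely controllable.

327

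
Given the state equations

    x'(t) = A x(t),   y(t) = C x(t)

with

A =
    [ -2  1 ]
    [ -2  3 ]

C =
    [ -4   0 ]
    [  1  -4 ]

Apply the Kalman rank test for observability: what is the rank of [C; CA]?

CA = [[8, -4], [6, -11]]
Observability matrix O = [C; CA] = [[-4, 0], [1, -4], [8, -4], [6, -11]]
Take the 2×2 submatrix of O formed by rows 1, 2: [[-4, 0], [1, -4]]. Its determinant is (-4)·(-4) - 0·1 = 16 - 0 = 16 ≠ 0.
So rank(O) ≥ 2; since O has 2 columns, rank(O) = 2.
rank(O) = 2 = n, so the pair (A, C) is completely observable.

2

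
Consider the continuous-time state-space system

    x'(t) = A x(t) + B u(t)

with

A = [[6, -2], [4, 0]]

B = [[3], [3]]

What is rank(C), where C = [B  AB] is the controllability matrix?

AB = [[12], [12]]
Controllability matrix C = [B  AB] = [[3, 12], [3, 12]]
Every column of C is a scalar multiple of column 1 = [3, 3] (multipliers 1, 4), so the columns span a one-dimensional space.
C ≠ 0, hence rank(C) = 1.
rank(C) = 1 < n = 2, so the pair (A, B) is not completely controllable.

1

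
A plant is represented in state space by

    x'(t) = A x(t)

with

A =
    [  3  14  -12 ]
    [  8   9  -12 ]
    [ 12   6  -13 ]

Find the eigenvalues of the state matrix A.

-5, -1, 5

det(sI - A) = s^3 - (tr A)s^2 + (M11 + M22 + M33)s - det A, where Mii is the 2×2 principal minor of A obtained by deleting row i and column i.
tr A = 3 + 9 + (-13) = -1; M11 = 9·(-13) - (-12)·6 = -117 - (-72) = -45; M22 = 3·(-13) - (-12)·12 = -39 - (-144) = 105; M33 = 3·9 - 14·8 = 27 - 112 = -85; sum of minors = -25.
det A = 3·(9·(-13) - (-12)·6) - 14·(8·(-13) - (-12)·12) + (-12)·(8·6 - 9·12) = 3·(-45) - 14·40 + (-12)·(-60) = 25.
So p(s) = det(sI - A) = s^3 + s^2 - 25s - 25.
Rational-root test: any integer root divides -25. Testing small divisors, s = -1 works: p(-1) = -1 + 1 + 25 + (-25) = 0, so (s + 1) is a factor.
Dividing, p(s) = (s + 1)(s^2 - 25).
Factor s^2 - 25: two numbers with sum 0 and product -25 are 5 and -5, so s^2 - 25 = (s - 5)(s + 5).
Hence p(s) = (s - 5) (s + 1) (s + 5), with roots -5, -1, 5.
At least one eigenvalue has non-negative real part, so the system is not asymptotically stable.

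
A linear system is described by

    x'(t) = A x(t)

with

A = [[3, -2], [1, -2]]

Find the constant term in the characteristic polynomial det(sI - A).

For a 2×2 matrix, det(sI - A) = s^2 - (tr A)s + det A.
tr A = 1, det A = -4.
So p(s) = s^2 - s - 4.
The constant term is -4.

-4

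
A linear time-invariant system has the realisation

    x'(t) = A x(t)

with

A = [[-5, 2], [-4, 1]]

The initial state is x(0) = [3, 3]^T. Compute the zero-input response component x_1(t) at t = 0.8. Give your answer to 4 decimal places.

det(sI - A) = s^2 - (tr A)s + det A, with tr A = (-5) + 1 = -4 and det A = (-5)·1 - 2·(-4) = -5 - (-8) = 3.
So p(s) = det(sI - A) = s^2 + 4s + 3.
Factor s^2 + 4s + 3: two numbers with sum -4 and product 3 are -1 and -3, so s^2 + 4s + 3 = (s + 1)(s + 3).
Hence p(s) = (s + 1) (s + 3), with roots -3, -1.
The eigenvalues -3, -1 are distinct and real, so A is diagonalisable and x(t) = e^{At} x(0) = V diag(e^{λ_i t}) V^{-1} x(0), where the columns of V are the eigenvectors.
λ = -3: A - (-3)I = [[-2, 2], [-4, 4]]. Row 1 gives (-2)·v1 + 2·v2 = 0, so take v_1 = [1, 1]^T.
λ = -1: A - (-1)I = [[-4, 2], [-4, 2]]. Row 1 gives (-4)·v1 + 2·v2 = 0, so take v_2 = [1, 2]^T.
V = [v_1 v_2] = [[1, 1], [1, 2]] has det V = 1, so V^{-1} = adj(V)/det V = [[2, -1], [-1, 1]].
Modal coordinates z(0) = V^{-1} x(0): 2·3 + (-1)·3 = 3; (-1)·3 + 1·3 = 0; so z(0) = [3, 0]^T.
x_1(t) = Σ_i (v_i)_1 · z_i(0) · e^{λ_i t} (row 1 of V times the modal terms).
x_1(0.8) = 1·3·e^{-3·0.8} + 1·0·e^{-1·0.8} = 3·0.090718 + 0·0.449329 = 0.2722.

0.2722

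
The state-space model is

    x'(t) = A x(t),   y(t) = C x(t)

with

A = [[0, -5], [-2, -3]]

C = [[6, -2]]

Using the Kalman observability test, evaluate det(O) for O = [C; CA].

CA = [[4, -24]]
Observability matrix O = [C; CA] = [[6, -2], [4, -24]]
det(O) = 6·(-24) - (-2)·4 = -144 - (-8) = -136
Since det(O) ≠ 0, rank(O) = 2 and the system is completely observable.

-136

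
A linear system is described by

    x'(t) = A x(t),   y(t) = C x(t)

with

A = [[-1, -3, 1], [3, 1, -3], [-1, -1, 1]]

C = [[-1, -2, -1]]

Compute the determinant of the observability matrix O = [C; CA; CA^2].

104

CA = [[-4, 2, 4]]
CA^2 = [[6, 10, -6]]
Observability matrix O = [C; CA; CA^2] = [[-1, -2, -1], [-4, 2, 4], [6, 10, -6]]
Expanding along the first row, det(O) = (-1)·(2·(-6) - 4·10) - (-2)·((-4)·(-6) - 4·6) + (-1)·((-4)·10 - 2·6) = (-1)·(-52) - (-2)·0 + (-1)·(-52) = 104
Since det(O) ≠ 0, rank(O) = 3 and the system is completely observable.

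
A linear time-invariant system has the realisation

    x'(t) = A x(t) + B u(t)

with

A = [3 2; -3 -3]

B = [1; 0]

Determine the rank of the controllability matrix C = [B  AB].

2

AB = [[3], [-3]]
Controllability matrix C = [B  AB] = [[1, 3], [0, -3]]
det(C) = 1·(-3) - 3·0 = -3 - 0 = -3 ≠ 0, so rank(C) = 2.
rank(C) = 2 = n, so the pair (A, B) is completely controllable.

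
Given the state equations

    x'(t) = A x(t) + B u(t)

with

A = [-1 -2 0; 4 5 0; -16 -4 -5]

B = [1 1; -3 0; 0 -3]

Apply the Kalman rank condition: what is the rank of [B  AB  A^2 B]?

AB = [[5, -1], [-11, 4], [-4, -1]]
A^2B = [[17, -7], [-35, 16], [-16, 5]]
Controllability matrix C = [B  AB  A^2B] = [[1, 1, 5, -1, 17, -7], [-3, 0, -11, 4, -35, 16], [0, -3, -4, -1, -16, 5]]
The rows r1, r2, r3 of C are linearly dependent: 3·r1 + r2 + r3 = 0 (check each entry), so rank(C) ≤ 2.
The 2×2 minor from rows 1, 2, columns 1, 2 is 1·0 - 1·(-3) = 0 - (-3) = 3 ≠ 0, so rank(C) = 2.
rank(C) = 2 < n = 3, so the pair (A, B) is not completely controllable.

2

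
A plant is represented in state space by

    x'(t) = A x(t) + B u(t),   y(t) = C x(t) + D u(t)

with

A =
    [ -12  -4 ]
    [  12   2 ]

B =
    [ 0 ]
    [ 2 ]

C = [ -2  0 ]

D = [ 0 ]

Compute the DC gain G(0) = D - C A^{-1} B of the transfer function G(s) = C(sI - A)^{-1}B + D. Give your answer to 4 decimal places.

G(0) = C(-A)^{-1}B + D = -C A^{-1} B + D.
det A = 24, so A^{-1} = (1/24)·adj(A) = [[1/12, 1/6], [-1/2, -1/2]]
A^{-1} B = [1/3, -1]^T
C A^{-1} B = -2/3
G(0) = D - C A^{-1} B = 0 - (-2/3) = 2/3 ≈ 0.6667

0.6667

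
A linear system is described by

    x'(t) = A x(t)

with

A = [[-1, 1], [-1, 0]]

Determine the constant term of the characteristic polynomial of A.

For a 2×2 matrix, det(sI - A) = s^2 - (tr A)s + det A.
tr A = -1, det A = 1.
So p(s) = s^2 + s + 1.
The constant term is 1.

1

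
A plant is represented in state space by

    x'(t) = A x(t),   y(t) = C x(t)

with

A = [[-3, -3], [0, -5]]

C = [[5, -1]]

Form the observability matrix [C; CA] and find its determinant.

-65

CA = [[-15, -10]]
Observability matrix O = [C; CA] = [[5, -1], [-15, -10]]
det(O) = 5·(-10) - (-1)·(-15) = -50 - 15 = -65
Since det(O) ≠ 0, rank(O) = 2 and the system is completely observable.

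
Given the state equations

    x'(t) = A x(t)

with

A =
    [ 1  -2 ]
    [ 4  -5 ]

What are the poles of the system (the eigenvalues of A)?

det(sI - A) = s^2 - (tr A)s + det A, with tr A = 1 + (-5) = -4 and det A = 1·(-5) - (-2)·4 = -5 - (-8) = 3.
So p(s) = det(sI - A) = s^2 + 4s + 3.
Factor s^2 + 4s + 3: two numbers with sum -4 and product 3 are -1 and -3, so s^2 + 4s + 3 = (s + 1)(s + 3).
Hence p(s) = (s + 1) (s + 3), with roots -3, -1.
All eigenvalues have negative real part, so the system is asymptotically stable.

-3, -1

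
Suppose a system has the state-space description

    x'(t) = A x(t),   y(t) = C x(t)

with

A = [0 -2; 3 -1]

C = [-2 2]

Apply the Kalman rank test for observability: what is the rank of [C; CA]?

2

CA = [[6, 2]]
Observability matrix O = [C; CA] = [[-2, 2], [6, 2]]
det(O) = (-2)·2 - 2·6 = -4 - 12 = -16 ≠ 0, so rank(O) = 2.
rank(O) = 2 = n, so the pair (A, C) is completely observable.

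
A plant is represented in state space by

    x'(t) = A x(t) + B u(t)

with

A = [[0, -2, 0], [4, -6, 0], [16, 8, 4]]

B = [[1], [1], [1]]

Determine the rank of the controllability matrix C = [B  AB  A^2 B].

2

AB = [[-2], [-2], [28]]
A^2B = [[4], [4], [64]]
Controllability matrix C = [B  AB  A^2B] = [[1, -2, 4], [1, -2, 4], [1, 28, 64]]
The rows r1, r2, r3 of C are linearly dependent: -r1 + r2 = 0 (check each entry), so rank(C) ≤ 2.
The 2×2 minor from rows 1, 3, columns 1, 2 is 1·28 - (-2)·1 = 28 - (-2) = 30 ≠ 0, so rank(C) = 2.
rank(C) = 2 < n = 3, so the pair (A, B) is not completely controllable.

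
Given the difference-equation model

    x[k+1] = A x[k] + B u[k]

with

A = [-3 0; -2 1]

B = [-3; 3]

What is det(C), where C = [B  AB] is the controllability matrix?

-54

AB = [[9], [9]]
Controllability matrix C = [B  AB] = [[-3, 9], [3, 9]]
det(C) = (-3)·9 - 9·3 = -27 - 27 = -54
Since det(C) ≠ 0, rank(C) = 2 and the system is completely controllable.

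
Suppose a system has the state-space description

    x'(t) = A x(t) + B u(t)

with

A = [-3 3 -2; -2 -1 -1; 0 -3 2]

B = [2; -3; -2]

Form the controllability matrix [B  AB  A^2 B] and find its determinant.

-363

AB = [[-11], [1], [5]]
A^2B = [[26], [16], [7]]
Controllability matrix C = [B  AB  A^2B] = [[2, -11, 26], [-3, 1, 16], [-2, 5, 7]]
Expanding along the first row, det(C) = 2·(1·7 - 16·5) - (-11)·((-3)·7 - 16·(-2)) + 26·((-3)·5 - 1·(-2)) = 2·(-73) - (-11)·11 + 26·(-13) = -363
Since det(C) ≠ 0, rank(C) = 3 and the system is completely controllable.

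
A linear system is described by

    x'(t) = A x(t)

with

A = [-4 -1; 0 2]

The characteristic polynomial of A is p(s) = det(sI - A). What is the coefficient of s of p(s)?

2

For a 2×2 matrix, det(sI - A) = s^2 - (tr A)s + det A.
tr A = -2, det A = -8.
So p(s) = s^2 + 2s - 8.
The coefficient of s is 2.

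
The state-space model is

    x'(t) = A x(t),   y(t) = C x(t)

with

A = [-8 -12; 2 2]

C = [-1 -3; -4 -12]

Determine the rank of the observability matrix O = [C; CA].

1

CA = [[2, 6], [8, 24]]
Observability matrix O = [C; CA] = [[-1, -3], [-4, -12], [2, 6], [8, 24]]
Every row of O is a scalar multiple of row 1 = [-1, -3] (multipliers 1, 4, -2, -8), so the rows span a one-dimensional space.
O ≠ 0, hence rank(O) = 1.
rank(O) = 1 < n = 2, so the pair (A, C) is not completely observable.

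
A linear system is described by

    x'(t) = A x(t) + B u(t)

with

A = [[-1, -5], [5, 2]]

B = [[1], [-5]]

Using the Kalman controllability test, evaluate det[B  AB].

115

AB = [[24], [-5]]
Controllability matrix C = [B  AB] = [[1, 24], [-5, -5]]
det(C) = 1·(-5) - 24·(-5) = -5 - (-120) = 115
Since det(C) ≠ 0, rank(C) = 2 and the system is completely controllable.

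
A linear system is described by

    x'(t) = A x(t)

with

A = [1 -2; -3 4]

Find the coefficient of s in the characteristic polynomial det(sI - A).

For a 2×2 matrix, det(sI - A) = s^2 - (tr A)s + det A.
tr A = 5, det A = -2.
So p(s) = s^2 - 5s - 2.
The coefficient of s is -5.

-5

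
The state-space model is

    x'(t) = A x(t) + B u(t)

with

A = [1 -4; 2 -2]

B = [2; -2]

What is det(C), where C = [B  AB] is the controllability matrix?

AB = [[10], [8]]
Controllability matrix C = [B  AB] = [[2, 10], [-2, 8]]
det(C) = 2·8 - 10·(-2) = 16 - (-20) = 36
Since det(C) ≠ 0, rank(C) = 2 and the system is completely controllable.

36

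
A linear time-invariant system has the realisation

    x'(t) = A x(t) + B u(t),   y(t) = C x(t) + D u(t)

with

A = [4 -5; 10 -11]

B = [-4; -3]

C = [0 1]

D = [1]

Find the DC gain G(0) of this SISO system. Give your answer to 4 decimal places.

-3.6667

G(0) = C(-A)^{-1}B + D = -C A^{-1} B + D.
det A = 6, so A^{-1} = (1/6)·adj(A) = [[-11/6, 5/6], [-5/3, 2/3]]
A^{-1} B = [29/6, 14/3]^T
C A^{-1} B = 14/3
G(0) = D - C A^{-1} B = 1 - (14/3) = -11/3 ≈ -3.6667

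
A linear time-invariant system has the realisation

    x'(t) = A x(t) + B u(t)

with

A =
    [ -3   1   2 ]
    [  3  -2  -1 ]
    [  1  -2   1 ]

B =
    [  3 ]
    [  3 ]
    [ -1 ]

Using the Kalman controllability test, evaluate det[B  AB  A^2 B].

-1440

AB = [[-8], [4], [-4]]
A^2B = [[20], [-28], [-20]]
Controllability matrix C = [B  AB  A^2B] = [[3, -8, 20], [3, 4, -28], [-1, -4, -20]]
Expanding along the first row, det(C) = 3·(4·(-20) - (-28)·(-4)) - (-8)·(3·(-20) - (-28)·(-1)) + 20·(3·(-4) - 4·(-1)) = 3·(-192) - (-8)·(-88) + 20·(-8) = -1440
Since det(C) ≠ 0, rank(C) = 3 and the system is completely controllable.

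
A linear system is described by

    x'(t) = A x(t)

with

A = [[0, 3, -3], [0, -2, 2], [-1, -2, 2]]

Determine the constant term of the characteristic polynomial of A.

Expand det(sI - A) for the 3×3 matrix.
p(s) = s^3 - 3s.
(Check: constant term = det(-A) = (-1)^3 det A = 0; coefficient of s^2 = -tr A = 0.)
The constant term is 0.

0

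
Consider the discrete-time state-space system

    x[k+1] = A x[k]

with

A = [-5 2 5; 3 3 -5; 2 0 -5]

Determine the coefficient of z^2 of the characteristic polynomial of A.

Expand det(zI - A) for the 3×3 matrix.
p(z) = z^3 + 7z^2 - 21z - 55.
(Check: constant term = det(-A) = (-1)^3 det A = -55; coefficient of z^2 = -tr A = 7.)
The coefficient of z^2 is 7.

7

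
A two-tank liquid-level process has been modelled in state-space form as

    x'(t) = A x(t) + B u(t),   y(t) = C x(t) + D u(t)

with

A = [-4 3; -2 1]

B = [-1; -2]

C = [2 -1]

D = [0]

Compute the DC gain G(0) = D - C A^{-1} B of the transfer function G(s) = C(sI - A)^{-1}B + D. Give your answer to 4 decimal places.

-2.0000

G(0) = C(-A)^{-1}B + D = -C A^{-1} B + D.
det A = 2, so A^{-1} = (1/2)·adj(A) = [[1/2, -3/2], [1, -2]]
A^{-1} B = [5/2, 3]^T
C A^{-1} B = 2
G(0) = D - C A^{-1} B = 0 - (2) = -2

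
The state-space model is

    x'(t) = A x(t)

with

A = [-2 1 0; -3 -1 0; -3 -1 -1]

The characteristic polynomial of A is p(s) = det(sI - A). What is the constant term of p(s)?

Expand det(sI - A) for the 3×3 matrix.
p(s) = s^3 + 4s^2 + 8s + 5.
(Check: constant term = det(-A) = (-1)^3 det A = 5; coefficient of s^2 = -tr A = 4.)
The constant term is 5.

5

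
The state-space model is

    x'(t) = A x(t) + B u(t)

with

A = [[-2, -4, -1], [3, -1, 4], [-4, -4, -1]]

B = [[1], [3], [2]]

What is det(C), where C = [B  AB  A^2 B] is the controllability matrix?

AB = [[-16], [8], [-18]]
A^2B = [[18], [-128], [50]]
Controllability matrix C = [B  AB  A^2B] = [[1, -16, 18], [3, 8, -128], [2, -18, 50]]
Expanding along the first row, det(C) = 1·(8·50 - (-128)·(-18)) - (-16)·(3·50 - (-128)·2) + 18·(3·(-18) - 8·2) = 1·(-1904) - (-16)·406 + 18·(-70) = 3332
Since det(C) ≠ 0, rank(C) = 3 and the system is completely controllable.

3332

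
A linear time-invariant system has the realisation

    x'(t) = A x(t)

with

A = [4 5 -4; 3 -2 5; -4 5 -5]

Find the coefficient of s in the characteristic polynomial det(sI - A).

-74

Expand det(sI - A) for the 3×3 matrix.
p(s) = s^3 + 3s^2 - 74s + 113.
(Check: constant term = det(-A) = (-1)^3 det A = 113; coefficient of s^2 = -tr A = 3.)
The coefficient of s is -74.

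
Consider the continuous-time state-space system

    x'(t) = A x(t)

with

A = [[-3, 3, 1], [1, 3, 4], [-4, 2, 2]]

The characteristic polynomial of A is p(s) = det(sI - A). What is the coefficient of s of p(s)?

Expand det(sI - A) for the 3×3 matrix.
p(s) = s^3 - 2s^2 - 16s + 34.
(Check: constant term = det(-A) = (-1)^3 det A = 34; coefficient of s^2 = -tr A = -2.)
The coefficient of s is -16.

-16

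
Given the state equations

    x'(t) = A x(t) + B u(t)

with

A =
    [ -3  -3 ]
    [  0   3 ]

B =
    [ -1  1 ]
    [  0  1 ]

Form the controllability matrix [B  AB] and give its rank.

2

AB = [[3, -6], [0, 3]]
Controllability matrix C = [B  AB] = [[-1, 1, 3, -6], [0, 1, 0, 3]]
Take the 2×2 submatrix of C formed by columns 1, 2: [[-1, 1], [0, 1]]. Its determinant is (-1)·1 - 1·0 = -1 - 0 = -1 ≠ 0.
So rank(C) ≥ 2; since C has 2 rows, rank(C) = 2.
rank(C) = 2 = n, so the pair (A, B) is completely controllable.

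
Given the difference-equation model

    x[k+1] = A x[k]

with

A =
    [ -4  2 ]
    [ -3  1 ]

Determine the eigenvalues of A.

-2, -1

det(zI - A) = z^2 - (tr A)z + det A, with tr A = (-4) + 1 = -3 and det A = (-4)·1 - 2·(-3) = -4 - (-6) = 2.
So p(z) = det(zI - A) = z^2 + 3z + 2.
Factor z^2 + 3z + 2: two numbers with sum -3 and product 2 are -1 and -2, so z^2 + 3z + 2 = (z + 1)(z + 2).
Hence p(z) = (z + 1) (z + 2), with roots -2, -1.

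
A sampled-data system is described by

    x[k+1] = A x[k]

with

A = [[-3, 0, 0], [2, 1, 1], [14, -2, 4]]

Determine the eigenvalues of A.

-3, 2, 3

det(zI - A) = z^3 - (tr A)z^2 + (M11 + M22 + M33)z - det A, where Mii is the 2×2 principal minor of A obtained by deleting row i and column i.
tr A = (-3) + 1 + 4 = 2; M11 = 1·4 - 1·(-2) = 4 - (-2) = 6; M22 = (-3)·4 - 0·14 = -12 - 0 = -12; M33 = (-3)·1 - 0·2 = -3 - 0 = -3; sum of minors = -9.
det A = (-3)·(1·4 - 1·(-2)) - 0·(2·4 - 1·14) + 0·(2·(-2) - 1·14) = (-3)·6 - 0·(-6) + 0·(-18) = -18.
So p(z) = det(zI - A) = z^3 - 2z^2 - 9z + 18.
Rational-root test: any integer root divides 18. Testing small divisors, z = 2 works: p(2) = 8 + (-8) + (-18) + 18 = 0, so (z - 2) is a factor.
Dividing, p(z) = (z - 2)(z^2 - 9).
Factor z^2 - 9: two numbers with sum 0 and product -9 are 3 and -3, so z^2 - 9 = (z - 3)(z + 3).
Hence p(z) = (z - 3) (z - 2) (z + 3), with roots -3, 2, 3.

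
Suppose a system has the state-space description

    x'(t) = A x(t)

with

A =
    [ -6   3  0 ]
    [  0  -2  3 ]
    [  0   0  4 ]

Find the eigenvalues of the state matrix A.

det(sI - A) = s^3 - (tr A)s^2 + (M11 + M22 + M33)s - det A, where Mii is the 2×2 principal minor of A obtained by deleting row i and column i.
tr A = (-6) + (-2) + 4 = -4; M11 = (-2)·4 - 3·0 = -8 - 0 = -8; M22 = (-6)·4 - 0·0 = -24 - 0 = -24; M33 = (-6)·(-2) - 3·0 = 12 - 0 = 12; sum of minors = -20.
det A = (-6)·((-2)·4 - 3·0) - 3·(0·4 - 3·0) + 0·(0·0 - (-2)·0) = (-6)·(-8) - 3·0 + 0·0 = 48.
So p(s) = det(sI - A) = s^3 + 4s^2 - 20s - 48.
Rational-root test: any integer root divides -48. Testing small divisors, s = -2 works: p(-2) = -8 + 16 + 40 + (-48) = 0, so (s + 2) is a factor.
Dividing, p(s) = (s + 2)(s^2 + 2s - 24).
Factor s^2 + 2s - 24: two numbers with sum -2 and product -24 are 4 and -6, so s^2 + 2s - 24 = (s - 4)(s + 6).
Hence p(s) = (s - 4) (s + 2) (s + 6), with roots -6, -2, 4.
At least one eigenvalue has non-negative real part, so the system is not asymptotically stable.

-6, -2, 4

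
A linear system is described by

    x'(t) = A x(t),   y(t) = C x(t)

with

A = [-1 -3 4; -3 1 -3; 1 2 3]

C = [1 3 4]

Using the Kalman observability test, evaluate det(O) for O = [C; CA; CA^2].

-1821

CA = [[-6, 8, 7]]
CA^2 = [[-11, 40, -27]]
Observability matrix O = [C; CA; CA^2] = [[1, 3, 4], [-6, 8, 7], [-11, 40, -27]]
Expanding along the first row, det(O) = 1·(8·(-27) - 7·40) - 3·((-6)·(-27) - 7·(-11)) + 4·((-6)·40 - 8·(-11)) = 1·(-496) - 3·239 + 4·(-152) = -1821
Since det(O) ≠ 0, rank(O) = 3 and the system is completely observable.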